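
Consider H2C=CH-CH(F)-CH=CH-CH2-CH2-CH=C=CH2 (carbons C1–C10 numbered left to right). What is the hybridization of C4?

C4: 3 σ bonds, plus one π bond — 3 electron domains, sp2.

sp^2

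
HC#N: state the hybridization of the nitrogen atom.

The nitrogen atom is sp: 1 σ bond and 1 lone pair, plus two π bonds, 2 electron-density regions.

sp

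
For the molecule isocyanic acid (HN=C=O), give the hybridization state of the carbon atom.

The carbon atom carries 2 σ bonds, plus two π bonds, giving a steric number of 2, so it is sp.

sp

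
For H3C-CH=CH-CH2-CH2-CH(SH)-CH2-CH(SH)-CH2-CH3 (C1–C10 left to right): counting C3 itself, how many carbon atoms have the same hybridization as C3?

C3 is sp2 (one π bond).
C1: sp3
C2: sp2 ✓
C3: sp2 ✓
C4: sp3
C5: sp3
C6: sp3
C7: sp3
C8: sp3
C9: sp3
C10: sp3
2 carbons are sp2.

2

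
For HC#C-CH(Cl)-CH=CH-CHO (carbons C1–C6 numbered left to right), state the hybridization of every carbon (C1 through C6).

C1 — 2 σ bonds, plus two π bonds. Steric number 2, so sp.
C2 has 2 σ bonds, plus two π bonds: steric number 2 → sp.
C3 (4 σ bonds) has steric number 4: sp3.
C4 carries 3 σ bonds, plus one π bond, giving a steric number of 3, so it is sp2.
C5 carries 3 σ bonds, plus one π bond, giving a steric number of 3, so it is sp2.
C6 (3 σ bonds, plus one π bond) has steric number 3: sp2.

C1 sp, C2 sp, C3 sp3, C4 sp2, C5 sp2, C6 sp2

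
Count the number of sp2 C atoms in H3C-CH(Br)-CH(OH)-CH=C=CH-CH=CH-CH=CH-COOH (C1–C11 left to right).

7

C1: sp3
C2: sp3
C3: sp3
C4: sp2 ✓
C5: sp
C6: sp2 ✓
C7: sp2 ✓
C8: sp2 ✓
C9: sp2 ✓
C10: sp2 ✓
C11: sp2 ✓
C4, C6, C7, C8, C9, C10, C11 → 7 sp2 carbons.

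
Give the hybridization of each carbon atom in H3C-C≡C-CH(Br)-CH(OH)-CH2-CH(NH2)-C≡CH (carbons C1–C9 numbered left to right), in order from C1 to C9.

C1 sp3, C2 sp, C3 sp, C4 sp3, C5 sp3, C6 sp3, C7 sp3, C8 sp, C9 sp

C1: 4 σ bonds; 4 regions of electron density → sp3.
C2 — 2 σ bonds, plus two π bonds. Steric number 2, so sp.
C3 is sp: 2 σ bonds, plus two π bonds, 2 electron-density regions.
C4 is sp3: 4 σ bonds, 4 electron-density regions.
C5 — 4 σ bonds. Steric number 4, so sp3.
C6 has 4 σ bonds: steric number 4 → sp3.
C7 carries 4 σ bonds, giving a steric number of 4, so it is sp3.
C8 (2 σ bonds, plus two π bonds) has steric number 2: sp.
C9: 2 σ bonds, plus two π bonds — 2 electron domains, sp.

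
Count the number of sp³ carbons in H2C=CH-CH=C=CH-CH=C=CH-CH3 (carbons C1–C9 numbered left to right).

C1: sp2
C2: sp2
C3: sp2
C4: sp
C5: sp2
C6: sp2
C7: sp
C8: sp2
C9: sp3 ✓
C9 → 1 sp3 carbon.

1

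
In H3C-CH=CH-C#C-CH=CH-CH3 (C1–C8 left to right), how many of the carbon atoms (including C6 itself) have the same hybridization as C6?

C6 is sp2 (one π bond).
C1: sp3
C2: sp2 ✓
C3: sp2 ✓
C4: sp
C5: sp
C6: sp2 ✓
C7: sp2 ✓
C8: sp3
4 carbons are sp2.

4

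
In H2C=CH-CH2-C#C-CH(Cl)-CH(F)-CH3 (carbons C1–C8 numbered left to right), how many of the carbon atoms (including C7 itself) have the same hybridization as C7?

4

C7 is sp3 (only σ bonds).
C1: sp2
C2: sp2
C3: sp3 ✓
C4: sp
C5: sp
C6: sp3 ✓
C7: sp3 ✓
C8: sp3 ✓
4 carbons are sp3.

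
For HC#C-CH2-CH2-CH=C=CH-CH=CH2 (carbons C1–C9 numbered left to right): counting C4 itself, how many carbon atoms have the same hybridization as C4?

2

C4 is sp3 (only σ bonds).
C1: sp
C2: sp
C3: sp3 ✓
C4: sp3 ✓
C5: sp2
C6: sp
C7: sp2
C8: sp2
C9: sp2
2 carbons are sp3.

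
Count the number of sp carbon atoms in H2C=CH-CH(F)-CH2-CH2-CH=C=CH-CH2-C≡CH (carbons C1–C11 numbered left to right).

3

C1: sp2
C2: sp2
C3: sp3
C4: sp3
C5: sp3
C6: sp2
C7: sp ✓
C8: sp2
C9: sp3
C10: sp ✓
C11: sp ✓
C7, C10, C11 → 3 sp carbons.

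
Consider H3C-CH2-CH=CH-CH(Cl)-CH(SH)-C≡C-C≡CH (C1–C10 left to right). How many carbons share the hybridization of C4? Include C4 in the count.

C4 is sp2 (one π bond).
C1: sp3
C2: sp3
C3: sp2 ✓
C4: sp2 ✓
C5: sp3
C6: sp3
C7: sp
C8: sp
C9: sp
C10: sp
2 carbons are sp2.

2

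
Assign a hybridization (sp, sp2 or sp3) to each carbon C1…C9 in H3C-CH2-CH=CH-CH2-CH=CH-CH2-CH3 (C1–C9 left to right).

C1 sp3, C2 sp3, C3 sp2, C4 sp2, C5 sp3, C6 sp2, C7 sp2, C8 sp3, C9 sp3

C1 (4 σ bonds) has steric number 4: sp3.
C2 — 4 σ bonds. Steric number 4, so sp3.
C3 — 3 σ bonds, plus one π bond. Steric number 3, so sp2.
C4 — 3 σ bonds, plus one π bond. Steric number 3, so sp2.
C5 carries 4 σ bonds, giving a steric number of 4, so it is sp3.
C6 carries 3 σ bonds, plus one π bond, giving a steric number of 3, so it is sp2.
C7 carries 3 σ bonds, plus one π bond, giving a steric number of 3, so it is sp2.
C8 carries 4 σ bonds, giving a steric number of 4, so it is sp3.
C9: 4 σ bonds; 4 regions of electron density → sp3.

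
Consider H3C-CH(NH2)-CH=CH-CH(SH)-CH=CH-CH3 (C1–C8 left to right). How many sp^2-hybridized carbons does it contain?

4

C1: sp3
C2: sp3
C3: sp2 ✓
C4: sp2 ✓
C5: sp3
C6: sp2 ✓
C7: sp2 ✓
C8: sp3
C3, C4, C6, C7 → 4 sp2 carbons.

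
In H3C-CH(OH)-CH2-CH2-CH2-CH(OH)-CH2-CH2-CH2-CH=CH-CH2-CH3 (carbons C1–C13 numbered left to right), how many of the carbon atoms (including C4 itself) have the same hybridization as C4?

C4 is sp3 (only σ bonds).
C1: sp3 ✓
C2: sp3 ✓
C3: sp3 ✓
C4: sp3 ✓
C5: sp3 ✓
C6: sp3 ✓
C7: sp3 ✓
C8: sp3 ✓
C9: sp3 ✓
C10: sp2
C11: sp2
C12: sp3 ✓
C13: sp3 ✓
11 carbons are sp3.

11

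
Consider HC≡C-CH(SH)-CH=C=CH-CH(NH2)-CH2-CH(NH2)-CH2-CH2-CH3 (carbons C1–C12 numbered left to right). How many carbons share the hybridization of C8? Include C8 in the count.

7

C8 is sp3 (only σ bonds).
C1: sp
C2: sp
C3: sp3 ✓
C4: sp2
C5: sp
C6: sp2
C7: sp3 ✓
C8: sp3 ✓
C9: sp3 ✓
C10: sp3 ✓
C11: sp3 ✓
C12: sp3 ✓
7 carbons are sp3.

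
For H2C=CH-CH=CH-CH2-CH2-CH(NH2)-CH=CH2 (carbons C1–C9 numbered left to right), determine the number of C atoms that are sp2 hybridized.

6

C1: sp2 ✓
C2: sp2 ✓
C3: sp2 ✓
C4: sp2 ✓
C5: sp3
C6: sp3
C7: sp3
C8: sp2 ✓
C9: sp2 ✓
C1, C2, C3, C4, C8, C9 → 6 sp2 carbons.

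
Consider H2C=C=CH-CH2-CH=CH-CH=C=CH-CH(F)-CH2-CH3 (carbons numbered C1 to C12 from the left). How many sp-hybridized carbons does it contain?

C1: sp2
C2: sp ✓
C3: sp2
C4: sp3
C5: sp2
C6: sp2
C7: sp2
C8: sp ✓
C9: sp2
C10: sp3
C11: sp3
C12: sp3
C2, C8 → 2 sp carbons.

2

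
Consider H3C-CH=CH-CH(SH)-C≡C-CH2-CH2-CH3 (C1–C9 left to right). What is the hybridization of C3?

sp2

C3 carries 3 σ bonds, plus one π bond, giving a steric number of 3, so it is sp2.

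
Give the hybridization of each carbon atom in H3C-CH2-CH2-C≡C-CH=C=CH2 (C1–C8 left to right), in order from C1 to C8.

C1 sp3, C2 sp3, C3 sp3, C4 sp, C5 sp, C6 sp2, C7 sp, C8 sp2

C1 carries 4 σ bonds, giving a steric number of 4, so it is sp3.
C2 carries 4 σ bonds, giving a steric number of 4, so it is sp3.
C3: 4 σ bonds; 4 regions of electron density → sp3.
C4 (2 σ bonds, plus two π bonds) has steric number 2: sp.
C5 — 2 σ bonds, plus two π bonds. Steric number 2, so sp.
C6: 3 σ bonds, plus one π bond; 3 regions of electron density → sp2.
C7 is sp: 2 σ bonds, plus two π bonds, 2 electron-density regions.
C8 carries 3 σ bonds, plus one π bond, giving a steric number of 3, so it is sp2.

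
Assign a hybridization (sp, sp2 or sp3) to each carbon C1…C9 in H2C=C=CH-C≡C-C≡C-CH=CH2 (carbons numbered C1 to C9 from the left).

C1 is sp2: 3 σ bonds, plus one π bond, 3 electron-density regions.
C2: 2 σ bonds, plus two π bonds; 2 regions of electron density → sp.
C3: 3 σ bonds, plus one π bond — 3 electron domains, sp2.
C4 — 2 σ bonds, plus two π bonds. Steric number 2, so sp.
C5 — 2 σ bonds, plus two π bonds. Steric number 2, so sp.
C6: 2 σ bonds, plus two π bonds — 2 electron domains, sp.
C7 has 2 σ bonds, plus two π bonds: steric number 2 → sp.
C8 has 3 σ bonds, plus one π bond: steric number 3 → sp2.
C9: 3 σ bonds, plus one π bond; 3 regions of electron density → sp2.

C1 sp2, C2 sp, C3 sp2, C4 sp, C5 sp, C6 sp, C7 sp, C8 sp2, C9 sp2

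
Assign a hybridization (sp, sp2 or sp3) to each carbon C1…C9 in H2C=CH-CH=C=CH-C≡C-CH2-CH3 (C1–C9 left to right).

C1 is sp2: 3 σ bonds, plus one π bond, 3 electron-density regions.
C2: 3 σ bonds, plus one π bond — 3 electron domains, sp2.
C3 is sp2: 3 σ bonds, plus one π bond, 3 electron-density regions.
C4 — 2 σ bonds, plus two π bonds. Steric number 2, so sp.
C5 (3 σ bonds, plus one π bond) has steric number 3: sp2.
C6 (2 σ bonds, plus two π bonds) has steric number 2: sp.
C7: 2 σ bonds, plus two π bonds; 2 regions of electron density → sp.
C8 (4 σ bonds) has steric number 4: sp3.
C9: 4 σ bonds; 4 regions of electron density → sp3.

C1 sp2, C2 sp2, C3 sp2, C4 sp, C5 sp2, C6 sp, C7 sp, C8 sp3, C9 sp3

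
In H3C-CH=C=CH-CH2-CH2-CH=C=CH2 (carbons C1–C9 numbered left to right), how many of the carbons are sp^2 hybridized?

C1: sp3
C2: sp2 ✓
C3: sp
C4: sp2 ✓
C5: sp3
C6: sp3
C7: sp2 ✓
C8: sp
C9: sp2 ✓
C2, C4, C7, C9 → 4 sp2 carbons.

4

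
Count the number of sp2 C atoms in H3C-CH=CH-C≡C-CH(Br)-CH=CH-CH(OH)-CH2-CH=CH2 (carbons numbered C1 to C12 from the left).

C1: sp3
C2: sp2 ✓
C3: sp2 ✓
C4: sp
C5: sp
C6: sp3
C7: sp2 ✓
C8: sp2 ✓
C9: sp3
C10: sp3
C11: sp2 ✓
C12: sp2 ✓
C2, C3, C7, C8, C11, C12 → 6 sp2 carbons.

6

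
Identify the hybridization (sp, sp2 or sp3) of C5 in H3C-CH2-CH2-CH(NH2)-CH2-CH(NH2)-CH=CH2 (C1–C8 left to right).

C5 is sp3: 4 σ bonds, 4 electron-density regions.

sp³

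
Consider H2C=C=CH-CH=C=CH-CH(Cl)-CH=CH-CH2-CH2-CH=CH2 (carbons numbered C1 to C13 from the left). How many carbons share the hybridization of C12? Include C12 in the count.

8

C12 is sp2 (one π bond).
C1: sp2 ✓
C2: sp
C3: sp2 ✓
C4: sp2 ✓
C5: sp
C6: sp2 ✓
C7: sp3
C8: sp2 ✓
C9: sp2 ✓
C10: sp3
C11: sp3
C12: sp2 ✓
C13: sp2 ✓
8 carbons are sp2.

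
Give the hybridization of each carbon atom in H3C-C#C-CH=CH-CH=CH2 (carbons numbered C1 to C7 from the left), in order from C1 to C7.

C1 sp3, C2 sp, C3 sp, C4 sp2, C5 sp2, C6 sp2, C7 sp2

C1 is sp3: 4 σ bonds, 4 electron-density regions.
C2: 2 σ bonds, plus two π bonds — 2 electron domains, sp.
C3: 2 σ bonds, plus two π bonds — 2 electron domains, sp.
C4 carries 3 σ bonds, plus one π bond, giving a steric number of 3, so it is sp2.
C5 — 3 σ bonds, plus one π bond. Steric number 3, so sp2.
C6: 3 σ bonds, plus one π bond; 3 regions of electron density → sp2.
C7 is sp2: 3 σ bonds, plus one π bond, 3 electron-density regions.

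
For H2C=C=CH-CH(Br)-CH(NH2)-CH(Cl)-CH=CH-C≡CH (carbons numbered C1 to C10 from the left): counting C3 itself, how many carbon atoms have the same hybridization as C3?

4

C3 is sp2 (one π bond).
C1: sp2 ✓
C2: sp
C3: sp2 ✓
C4: sp3
C5: sp3
C6: sp3
C7: sp2 ✓
C8: sp2 ✓
C9: sp
C10: sp
4 carbons are sp2.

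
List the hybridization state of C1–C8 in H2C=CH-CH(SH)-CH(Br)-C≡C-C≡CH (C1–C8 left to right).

C1 sp2, C2 sp2, C3 sp3, C4 sp3, C5 sp, C6 sp, C7 sp, C8 sp

C1 is sp2: 3 σ bonds, plus one π bond, 3 electron-density regions.
C2 is sp2: 3 σ bonds, plus one π bond, 3 electron-density regions.
C3 carries 4 σ bonds, giving a steric number of 4, so it is sp3.
C4 is sp3: 4 σ bonds, 4 electron-density regions.
C5: 2 σ bonds, plus two π bonds; 2 regions of electron density → sp.
C6 — 2 σ bonds, plus two π bonds. Steric number 2, so sp.
C7 is sp: 2 σ bonds, plus two π bonds, 2 electron-density regions.
C8 is sp: 2 σ bonds, plus two π bonds, 2 electron-density regions.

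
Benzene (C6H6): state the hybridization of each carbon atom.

Every ring carbon has three σ bonds and contributes one p electron to the aromatic π system.

sp²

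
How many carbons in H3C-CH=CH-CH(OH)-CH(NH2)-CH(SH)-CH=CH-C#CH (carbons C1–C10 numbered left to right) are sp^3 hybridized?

4

C1: sp3 ✓
C2: sp2
C3: sp2
C4: sp3 ✓
C5: sp3 ✓
C6: sp3 ✓
C7: sp2
C8: sp2
C9: sp
C10: sp
C1, C4, C5, C6 → 4 sp3 carbons.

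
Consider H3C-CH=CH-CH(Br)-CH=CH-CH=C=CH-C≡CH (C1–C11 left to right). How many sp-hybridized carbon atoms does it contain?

3

C1: sp3
C2: sp2
C3: sp2
C4: sp3
C5: sp2
C6: sp2
C7: sp2
C8: sp ✓
C9: sp2
C10: sp ✓
C11: sp ✓
C8, C10, C11 → 3 sp carbons.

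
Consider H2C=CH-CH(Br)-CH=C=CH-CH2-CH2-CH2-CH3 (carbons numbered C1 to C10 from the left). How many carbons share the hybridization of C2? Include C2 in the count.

C2 is sp2 (one π bond).
C1: sp2 ✓
C2: sp2 ✓
C3: sp3
C4: sp2 ✓
C5: sp
C6: sp2 ✓
C7: sp3
C8: sp3
C9: sp3
C10: sp3
4 carbons are sp2.

4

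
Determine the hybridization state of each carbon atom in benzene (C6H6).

sp^2

Every ring carbon has three σ bonds and contributes one p electron to the aromatic π system.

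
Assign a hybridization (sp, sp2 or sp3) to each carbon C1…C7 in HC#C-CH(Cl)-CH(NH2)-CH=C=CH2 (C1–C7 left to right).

C1 sp, C2 sp, C3 sp3, C4 sp3, C5 sp2, C6 sp, C7 sp2

C1 is sp: 2 σ bonds, plus two π bonds, 2 electron-density regions.
C2 — 2 σ bonds, plus two π bonds. Steric number 2, so sp.
C3 carries 4 σ bonds, giving a steric number of 4, so it is sp3.
C4 has 4 σ bonds: steric number 4 → sp3.
C5 is sp2: 3 σ bonds, plus one π bond, 3 electron-density regions.
C6 has 2 σ bonds, plus two π bonds: steric number 2 → sp.
C7 is sp2: 3 σ bonds, plus one π bond, 3 electron-density regions.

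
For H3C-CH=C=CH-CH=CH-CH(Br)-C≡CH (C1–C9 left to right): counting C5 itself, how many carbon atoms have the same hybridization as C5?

4

C5 is sp2 (one π bond).
C1: sp3
C2: sp2 ✓
C3: sp
C4: sp2 ✓
C5: sp2 ✓
C6: sp2 ✓
C7: sp3
C8: sp
C9: sp
4 carbons are sp2.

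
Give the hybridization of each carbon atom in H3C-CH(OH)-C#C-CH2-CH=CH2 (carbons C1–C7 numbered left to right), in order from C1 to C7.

C1: 4 σ bonds — 4 electron domains, sp3.
C2 — 4 σ bonds. Steric number 4, so sp3.
C3 is sp: 2 σ bonds, plus two π bonds, 2 electron-density regions.
C4 has 2 σ bonds, plus two π bonds: steric number 2 → sp.
C5: 4 σ bonds — 4 electron domains, sp3.
C6 — 3 σ bonds, plus one π bond. Steric number 3, so sp2.
C7: 3 σ bonds, plus one π bond; 3 regions of electron density → sp2.

C1 sp3, C2 sp3, C3 sp, C4 sp, C5 sp3, C6 sp2, C7 sp2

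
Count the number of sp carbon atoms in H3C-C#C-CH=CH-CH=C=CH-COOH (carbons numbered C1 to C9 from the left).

3

C1: sp3
C2: sp ✓
C3: sp ✓
C4: sp2
C5: sp2
C6: sp2
C7: sp ✓
C8: sp2
C9: sp2
C2, C3, C7 → 3 sp carbons.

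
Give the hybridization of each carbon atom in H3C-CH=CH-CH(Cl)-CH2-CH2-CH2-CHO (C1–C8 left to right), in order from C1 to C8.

C1: 4 σ bonds — 4 electron domains, sp3.
C2 — 3 σ bonds, plus one π bond. Steric number 3, so sp2.
C3 carries 3 σ bonds, plus one π bond, giving a steric number of 3, so it is sp2.
C4: 4 σ bonds — 4 electron domains, sp3.
C5 has 4 σ bonds: steric number 4 → sp3.
C6 has 4 σ bonds: steric number 4 → sp3.
C7 is sp3: 4 σ bonds, 4 electron-density regions.
C8: 3 σ bonds, plus one π bond — 3 electron domains, sp2.

C1 sp3, C2 sp2, C3 sp2, C4 sp3, C5 sp3, C6 sp3, C7 sp3, C8 sp2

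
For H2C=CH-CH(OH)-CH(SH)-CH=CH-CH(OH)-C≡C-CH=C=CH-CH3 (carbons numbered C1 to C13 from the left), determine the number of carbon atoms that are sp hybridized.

C1: sp2
C2: sp2
C3: sp3
C4: sp3
C5: sp2
C6: sp2
C7: sp3
C8: sp ✓
C9: sp ✓
C10: sp2
C11: sp ✓
C12: sp2
C13: sp3
C8, C9, C11 → 3 sp carbons.

3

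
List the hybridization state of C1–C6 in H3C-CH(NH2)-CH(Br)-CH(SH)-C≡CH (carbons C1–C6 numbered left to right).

C1 sp3, C2 sp3, C3 sp3, C4 sp3, C5 sp, C6 sp

C1 has 4 σ bonds: steric number 4 → sp3.
C2 (4 σ bonds) has steric number 4: sp3.
C3 is sp3: 4 σ bonds, 4 electron-density regions.
C4: 4 σ bonds; 4 regions of electron density → sp3.
C5: 2 σ bonds, plus two π bonds — 2 electron domains, sp.
C6 carries 2 σ bonds, plus two π bonds, giving a steric number of 2, so it is sp.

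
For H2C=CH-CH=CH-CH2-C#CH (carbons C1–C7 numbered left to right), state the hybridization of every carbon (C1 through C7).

C1 sp2, C2 sp2, C3 sp2, C4 sp2, C5 sp3, C6 sp, C7 sp

C1 — 3 σ bonds, plus one π bond. Steric number 3, so sp2.
C2 has 3 σ bonds, plus one π bond: steric number 3 → sp2.
C3 — 3 σ bonds, plus one π bond. Steric number 3, so sp2.
C4 carries 3 σ bonds, plus one π bond, giving a steric number of 3, so it is sp2.
C5: 4 σ bonds — 4 electron domains, sp3.
C6 — 2 σ bonds, plus two π bonds. Steric number 2, so sp.
C7 — 2 σ bonds, plus two π bonds. Steric number 2, so sp.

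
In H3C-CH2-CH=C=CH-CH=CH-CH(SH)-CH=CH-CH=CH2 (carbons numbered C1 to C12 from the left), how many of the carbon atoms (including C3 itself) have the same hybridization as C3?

8

C3 is sp2 (one π bond).
C1: sp3
C2: sp3
C3: sp2 ✓
C4: sp
C5: sp2 ✓
C6: sp2 ✓
C7: sp2 ✓
C8: sp3
C9: sp2 ✓
C10: sp2 ✓
C11: sp2 ✓
C12: sp2 ✓
8 carbons are sp2.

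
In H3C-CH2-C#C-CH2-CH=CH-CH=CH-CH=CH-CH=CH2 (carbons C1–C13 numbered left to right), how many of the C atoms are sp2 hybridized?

8

C1: sp3
C2: sp3
C3: sp
C4: sp
C5: sp3
C6: sp2 ✓
C7: sp2 ✓
C8: sp2 ✓
C9: sp2 ✓
C10: sp2 ✓
C11: sp2 ✓
C12: sp2 ✓
C13: sp2 ✓
C6, C7, C8, C9, C10, C11, C12, C13 → 8 sp2 carbons.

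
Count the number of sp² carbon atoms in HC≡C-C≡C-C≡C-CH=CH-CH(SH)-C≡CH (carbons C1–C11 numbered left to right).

C1: sp
C2: sp
C3: sp
C4: sp
C5: sp
C6: sp
C7: sp2 ✓
C8: sp2 ✓
C9: sp3
C10: sp
C11: sp
C7, C8 → 2 sp2 carbons.

2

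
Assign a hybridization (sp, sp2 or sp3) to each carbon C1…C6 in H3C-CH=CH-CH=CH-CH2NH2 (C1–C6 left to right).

C1 carries 4 σ bonds, giving a steric number of 4, so it is sp3.
C2: 3 σ bonds, plus one π bond; 3 regions of electron density → sp2.
C3 (3 σ bonds, plus one π bond) has steric number 3: sp2.
C4 carries 3 σ bonds, plus one π bond, giving a steric number of 3, so it is sp2.
C5 carries 3 σ bonds, plus one π bond, giving a steric number of 3, so it is sp2.
C6 (4 σ bonds) has steric number 4: sp3.

C1 sp3, C2 sp2, C3 sp2, C4 sp2, C5 sp2, C6 sp3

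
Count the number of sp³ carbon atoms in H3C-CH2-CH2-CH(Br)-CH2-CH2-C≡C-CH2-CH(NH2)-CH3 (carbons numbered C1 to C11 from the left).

C1: sp3 ✓
C2: sp3 ✓
C3: sp3 ✓
C4: sp3 ✓
C5: sp3 ✓
C6: sp3 ✓
C7: sp
C8: sp
C9: sp3 ✓
C10: sp3 ✓
C11: sp3 ✓
C1, C2, C3, C4, C5, C6, C9, C10, C11 → 9 sp3 carbons.

9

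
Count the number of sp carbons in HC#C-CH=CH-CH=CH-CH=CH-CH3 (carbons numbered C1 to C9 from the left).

C1: sp ✓
C2: sp ✓
C3: sp2
C4: sp2
C5: sp2
C6: sp2
C7: sp2
C8: sp2
C9: sp3
C1, C2 → 2 sp carbons.

2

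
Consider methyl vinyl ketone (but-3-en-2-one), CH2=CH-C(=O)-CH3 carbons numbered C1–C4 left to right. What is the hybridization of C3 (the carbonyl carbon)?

sp²

C3 (the carbonyl carbon): 3 σ bonds, plus one π bond; 3 regions of electron density → sp2.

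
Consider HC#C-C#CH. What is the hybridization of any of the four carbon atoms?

sp

Every carbon is part of a C≡C triple bond: two σ regions → sp.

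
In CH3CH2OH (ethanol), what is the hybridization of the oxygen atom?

sp^3

The oxygen atom — 2 σ bonds and 2 lone pairs. Steric number 4, so sp3.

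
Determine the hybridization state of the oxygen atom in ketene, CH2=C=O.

sp²

The oxygen atom is sp2: 1 σ bond and 2 lone pairs, plus one π bond, 3 electron-density regions.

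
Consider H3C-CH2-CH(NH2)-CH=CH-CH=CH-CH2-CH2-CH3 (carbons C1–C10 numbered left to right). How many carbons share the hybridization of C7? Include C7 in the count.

4

C7 is sp2 (one π bond).
C1: sp3
C2: sp3
C3: sp3
C4: sp2 ✓
C5: sp2 ✓
C6: sp2 ✓
C7: sp2 ✓
C8: sp3
C9: sp3
C10: sp3
4 carbons are sp2.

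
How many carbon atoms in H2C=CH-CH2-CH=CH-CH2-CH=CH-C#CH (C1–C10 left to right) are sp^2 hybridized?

6

C1: sp2 ✓
C2: sp2 ✓
C3: sp3
C4: sp2 ✓
C5: sp2 ✓
C6: sp3
C7: sp2 ✓
C8: sp2 ✓
C9: sp
C10: sp
C1, C2, C4, C5, C7, C8 → 6 sp2 carbons.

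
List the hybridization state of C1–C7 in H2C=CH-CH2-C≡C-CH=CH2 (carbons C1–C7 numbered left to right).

C1 sp2, C2 sp2, C3 sp3, C4 sp, C5 sp, C6 sp2, C7 sp2

C1 is sp2: 3 σ bonds, plus one π bond, 3 electron-density regions.
C2 — 3 σ bonds, plus one π bond. Steric number 3, so sp2.
C3: 4 σ bonds; 4 regions of electron density → sp3.
C4 has 2 σ bonds, plus two π bonds: steric number 2 → sp.
C5 is sp: 2 σ bonds, plus two π bonds, 2 electron-density regions.
C6 — 3 σ bonds, plus one π bond. Steric number 3, so sp2.
C7 (3 σ bonds, plus one π bond) has steric number 3: sp2.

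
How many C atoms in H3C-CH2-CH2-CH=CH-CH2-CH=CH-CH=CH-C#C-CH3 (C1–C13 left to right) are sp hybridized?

C1: sp3
C2: sp3
C3: sp3
C4: sp2
C5: sp2
C6: sp3
C7: sp2
C8: sp2
C9: sp2
C10: sp2
C11: sp ✓
C12: sp ✓
C13: sp3
C11, C12 → 2 sp carbons.

2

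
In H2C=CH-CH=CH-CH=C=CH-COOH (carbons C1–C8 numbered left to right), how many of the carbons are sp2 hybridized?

7

C1: sp2 ✓
C2: sp2 ✓
C3: sp2 ✓
C4: sp2 ✓
C5: sp2 ✓
C6: sp
C7: sp2 ✓
C8: sp2 ✓
C1, C2, C3, C4, C5, C7, C8 → 7 sp2 carbons.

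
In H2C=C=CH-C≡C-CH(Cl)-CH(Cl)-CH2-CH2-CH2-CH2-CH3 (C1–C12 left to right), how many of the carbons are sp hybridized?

C1: sp2
C2: sp ✓
C3: sp2
C4: sp ✓
C5: sp ✓
C6: sp3
C7: sp3
C8: sp3
C9: sp3
C10: sp3
C11: sp3
C12: sp3
C2, C4, C5 → 3 sp carbons.

3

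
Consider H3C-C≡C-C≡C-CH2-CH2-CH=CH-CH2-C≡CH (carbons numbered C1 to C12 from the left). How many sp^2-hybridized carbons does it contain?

C1: sp3
C2: sp
C3: sp
C4: sp
C5: sp
C6: sp3
C7: sp3
C8: sp2 ✓
C9: sp2 ✓
C10: sp3
C11: sp
C12: sp
C8, C9 → 2 sp2 carbons.

2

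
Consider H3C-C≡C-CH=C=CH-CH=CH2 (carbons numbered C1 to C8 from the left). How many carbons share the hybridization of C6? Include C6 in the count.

C6 is sp2 (one π bond).
C1: sp3
C2: sp
C3: sp
C4: sp2 ✓
C5: sp
C6: sp2 ✓
C7: sp2 ✓
C8: sp2 ✓
4 carbons are sp2.

4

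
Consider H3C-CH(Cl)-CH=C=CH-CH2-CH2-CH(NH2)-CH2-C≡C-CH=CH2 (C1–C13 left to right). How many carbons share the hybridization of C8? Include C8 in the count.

C8 is sp3 (only σ bonds).
C1: sp3 ✓
C2: sp3 ✓
C3: sp2
C4: sp
C5: sp2
C6: sp3 ✓
C7: sp3 ✓
C8: sp3 ✓
C9: sp3 ✓
C10: sp
C11: sp
C12: sp2
C13: sp2
6 carbons are sp3.

6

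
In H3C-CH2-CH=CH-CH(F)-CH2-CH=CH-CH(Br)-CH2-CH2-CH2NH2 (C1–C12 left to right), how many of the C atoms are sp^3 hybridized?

8

C1: sp3 ✓
C2: sp3 ✓
C3: sp2
C4: sp2
C5: sp3 ✓
C6: sp3 ✓
C7: sp2
C8: sp2
C9: sp3 ✓
C10: sp3 ✓
C11: sp3 ✓
C12: sp3 ✓
C1, C2, C5, C6, C9, C10, C11, C12 → 8 sp3 carbons.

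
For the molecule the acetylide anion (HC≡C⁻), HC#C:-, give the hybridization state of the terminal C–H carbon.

The terminal C–H carbon: 2 σ bonds, plus two π bonds; 2 regions of electron density → sp.

sp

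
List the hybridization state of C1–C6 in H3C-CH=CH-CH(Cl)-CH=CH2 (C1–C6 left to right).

C1 sp3, C2 sp2, C3 sp2, C4 sp3, C5 sp2, C6 sp2

C1 — 4 σ bonds. Steric number 4, so sp3.
C2: 3 σ bonds, plus one π bond — 3 electron domains, sp2.
C3 carries 3 σ bonds, plus one π bond, giving a steric number of 3, so it is sp2.
C4 carries 4 σ bonds, giving a steric number of 4, so it is sp3.
C5 — 3 σ bonds, plus one π bond. Steric number 3, so sp2.
C6 is sp2: 3 σ bonds, plus one π bond, 3 electron-density regions.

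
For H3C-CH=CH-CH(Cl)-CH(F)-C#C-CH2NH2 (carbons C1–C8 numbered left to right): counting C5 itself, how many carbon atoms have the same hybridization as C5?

4

C5 is sp3 (only σ bonds).
C1: sp3 ✓
C2: sp2
C3: sp2
C4: sp3 ✓
C5: sp3 ✓
C6: sp
C7: sp
C8: sp3 ✓
4 carbons are sp3.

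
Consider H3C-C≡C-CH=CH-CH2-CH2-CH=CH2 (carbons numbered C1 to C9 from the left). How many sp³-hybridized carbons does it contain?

3

C1: sp3 ✓
C2: sp
C3: sp
C4: sp2
C5: sp2
C6: sp3 ✓
C7: sp3 ✓
C8: sp2
C9: sp2
C1, C6, C7 → 3 sp3 carbons.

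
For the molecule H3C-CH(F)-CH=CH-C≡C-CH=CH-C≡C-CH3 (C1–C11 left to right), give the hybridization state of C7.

C7: 3 σ bonds, plus one π bond — 3 electron domains, sp2.

sp²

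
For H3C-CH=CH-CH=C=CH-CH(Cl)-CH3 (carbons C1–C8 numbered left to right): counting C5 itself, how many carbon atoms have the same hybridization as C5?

1

C5 is sp (two π bonds).
C1: sp3
C2: sp2
C3: sp2
C4: sp2
C5: sp ✓
C6: sp2
C7: sp3
C8: sp3
1 carbon is sp.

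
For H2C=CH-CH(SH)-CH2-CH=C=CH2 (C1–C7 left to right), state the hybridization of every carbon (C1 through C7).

C1 has 3 σ bonds, plus one π bond: steric number 3 → sp2.
C2 (3 σ bonds, plus one π bond) has steric number 3: sp2.
C3: 4 σ bonds; 4 regions of electron density → sp3.
C4 (4 σ bonds) has steric number 4: sp3.
C5 (3 σ bonds, plus one π bond) has steric number 3: sp2.
C6 carries 2 σ bonds, plus two π bonds, giving a steric number of 2, so it is sp.
C7: 3 σ bonds, plus one π bond — 3 electron domains, sp2.

C1 sp2, C2 sp2, C3 sp3, C4 sp3, C5 sp2, C6 sp, C7 sp2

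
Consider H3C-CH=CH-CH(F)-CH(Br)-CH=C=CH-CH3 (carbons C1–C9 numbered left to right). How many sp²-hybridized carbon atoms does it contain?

4

C1: sp3
C2: sp2 ✓
C3: sp2 ✓
C4: sp3
C5: sp3
C6: sp2 ✓
C7: sp
C8: sp2 ✓
C9: sp3
C2, C3, C6, C8 → 4 sp2 carbons.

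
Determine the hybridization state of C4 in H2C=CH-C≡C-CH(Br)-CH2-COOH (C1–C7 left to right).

sp

C4 carries 2 σ bonds, plus two π bonds, giving a steric number of 2, so it is sp.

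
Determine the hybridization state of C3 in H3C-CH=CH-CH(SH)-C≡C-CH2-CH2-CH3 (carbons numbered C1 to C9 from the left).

sp²

C3: 3 σ bonds, plus one π bond; 3 regions of electron density → sp2.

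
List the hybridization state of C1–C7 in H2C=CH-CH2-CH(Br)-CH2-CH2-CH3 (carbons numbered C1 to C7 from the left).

C1: 3 σ bonds, plus one π bond — 3 electron domains, sp2.
C2 — 3 σ bonds, plus one π bond. Steric number 3, so sp2.
C3: 4 σ bonds — 4 electron domains, sp3.
C4: 4 σ bonds — 4 electron domains, sp3.
C5 (4 σ bonds) has steric number 4: sp3.
C6 carries 4 σ bonds, giving a steric number of 4, so it is sp3.
C7 carries 4 σ bonds, giving a steric number of 4, so it is sp3.

C1 sp2, C2 sp2, C3 sp3, C4 sp3, C5 sp3, C6 sp3, C7 sp3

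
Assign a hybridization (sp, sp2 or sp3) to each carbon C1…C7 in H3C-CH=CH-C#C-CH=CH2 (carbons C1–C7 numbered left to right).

C1 sp3, C2 sp2, C3 sp2, C4 sp, C5 sp, C6 sp2, C7 sp2

C1 is sp3: 4 σ bonds, 4 electron-density regions.
C2 carries 3 σ bonds, plus one π bond, giving a steric number of 3, so it is sp2.
C3 — 3 σ bonds, plus one π bond. Steric number 3, so sp2.
C4 carries 2 σ bonds, plus two π bonds, giving a steric number of 2, so it is sp.
C5 is sp: 2 σ bonds, plus two π bonds, 2 electron-density regions.
C6 (3 σ bonds, plus one π bond) has steric number 3: sp2.
C7 has 3 σ bonds, plus one π bond: steric number 3 → sp2.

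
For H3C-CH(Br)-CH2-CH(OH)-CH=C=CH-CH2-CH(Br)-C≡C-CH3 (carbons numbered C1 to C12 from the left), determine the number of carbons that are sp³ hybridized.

C1: sp3 ✓
C2: sp3 ✓
C3: sp3 ✓
C4: sp3 ✓
C5: sp2
C6: sp
C7: sp2
C8: sp3 ✓
C9: sp3 ✓
C10: sp
C11: sp
C12: sp3 ✓
C1, C2, C3, C4, C8, C9, C12 → 7 sp3 carbons.

7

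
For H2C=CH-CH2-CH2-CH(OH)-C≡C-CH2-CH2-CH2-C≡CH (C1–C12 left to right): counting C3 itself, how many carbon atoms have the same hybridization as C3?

C3 is sp3 (only σ bonds).
C1: sp2
C2: sp2
C3: sp3 ✓
C4: sp3 ✓
C5: sp3 ✓
C6: sp
C7: sp
C8: sp3 ✓
C9: sp3 ✓
C10: sp3 ✓
C11: sp
C12: sp
6 carbons are sp3.

6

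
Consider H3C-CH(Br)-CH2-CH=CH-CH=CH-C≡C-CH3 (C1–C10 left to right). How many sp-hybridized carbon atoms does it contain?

2

C1: sp3
C2: sp3
C3: sp3
C4: sp2
C5: sp2
C6: sp2
C7: sp2
C8: sp ✓
C9: sp ✓
C10: sp3
C8, C9 → 2 sp carbons.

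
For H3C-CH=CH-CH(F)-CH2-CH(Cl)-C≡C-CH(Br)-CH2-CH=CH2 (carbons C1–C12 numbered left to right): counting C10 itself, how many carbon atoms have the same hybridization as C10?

C10 is sp3 (only σ bonds).
C1: sp3 ✓
C2: sp2
C3: sp2
C4: sp3 ✓
C5: sp3 ✓
C6: sp3 ✓
C7: sp
C8: sp
C9: sp3 ✓
C10: sp3 ✓
C11: sp2
C12: sp2
6 carbons are sp3.

6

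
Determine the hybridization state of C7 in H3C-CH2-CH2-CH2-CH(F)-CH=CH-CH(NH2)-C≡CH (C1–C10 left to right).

C7 is sp2: 3 σ bonds, plus one π bond, 3 electron-density regions.

sp²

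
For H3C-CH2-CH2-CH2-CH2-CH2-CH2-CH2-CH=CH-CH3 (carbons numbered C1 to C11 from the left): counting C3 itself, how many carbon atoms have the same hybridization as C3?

C3 is sp3 (only σ bonds).
C1: sp3 ✓
C2: sp3 ✓
C3: sp3 ✓
C4: sp3 ✓
C5: sp3 ✓
C6: sp3 ✓
C7: sp3 ✓
C8: sp3 ✓
C9: sp2
C10: sp2
C11: sp3 ✓
9 carbons are sp3.

9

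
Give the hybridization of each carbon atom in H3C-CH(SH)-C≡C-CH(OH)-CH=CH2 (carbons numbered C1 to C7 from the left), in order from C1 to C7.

C1 carries 4 σ bonds, giving a steric number of 4, so it is sp3.
C2 (4 σ bonds) has steric number 4: sp3.
C3 carries 2 σ bonds, plus two π bonds, giving a steric number of 2, so it is sp.
C4 has 2 σ bonds, plus two π bonds: steric number 2 → sp.
C5 carries 4 σ bonds, giving a steric number of 4, so it is sp3.
C6 is sp2: 3 σ bonds, plus one π bond, 3 electron-density regions.
C7 (3 σ bonds, plus one π bond) has steric number 3: sp2.

C1 sp3, C2 sp3, C3 sp, C4 sp, C5 sp3, C6 sp2, C7 sp2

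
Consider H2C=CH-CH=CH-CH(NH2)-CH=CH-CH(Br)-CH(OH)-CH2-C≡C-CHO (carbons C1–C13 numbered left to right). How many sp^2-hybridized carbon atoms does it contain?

C1: sp2 ✓
C2: sp2 ✓
C3: sp2 ✓
C4: sp2 ✓
C5: sp3
C6: sp2 ✓
C7: sp2 ✓
C8: sp3
C9: sp3
C10: sp3
C11: sp
C12: sp
C13: sp2 ✓
C1, C2, C3, C4, C6, C7, C13 → 7 sp2 carbons.

7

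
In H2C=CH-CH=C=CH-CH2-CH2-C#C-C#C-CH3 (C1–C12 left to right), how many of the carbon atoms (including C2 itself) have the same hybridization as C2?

4

C2 is sp2 (one π bond).
C1: sp2 ✓
C2: sp2 ✓
C3: sp2 ✓
C4: sp
C5: sp2 ✓
C6: sp3
C7: sp3
C8: sp
C9: sp
C10: sp
C11: sp
C12: sp3
4 carbons are sp2.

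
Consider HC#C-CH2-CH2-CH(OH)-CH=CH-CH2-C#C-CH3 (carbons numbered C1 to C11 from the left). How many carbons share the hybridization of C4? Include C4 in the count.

5

C4 is sp3 (only σ bonds).
C1: sp
C2: sp
C3: sp3 ✓
C4: sp3 ✓
C5: sp3 ✓
C6: sp2
C7: sp2
C8: sp3 ✓
C9: sp
C10: sp
C11: sp3 ✓
5 carbons are sp3.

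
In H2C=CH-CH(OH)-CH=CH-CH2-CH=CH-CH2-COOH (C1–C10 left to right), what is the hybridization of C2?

sp²

C2: 3 σ bonds, plus one π bond; 3 regions of electron density → sp2.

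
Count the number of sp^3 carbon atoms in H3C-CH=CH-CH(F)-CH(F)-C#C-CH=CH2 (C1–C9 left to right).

C1: sp3 ✓
C2: sp2
C3: sp2
C4: sp3 ✓
C5: sp3 ✓
C6: sp
C7: sp
C8: sp2
C9: sp2
C1, C4, C5 → 3 sp3 carbons.

3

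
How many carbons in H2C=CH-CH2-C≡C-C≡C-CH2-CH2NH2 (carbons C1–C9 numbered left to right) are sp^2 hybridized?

C1: sp2 ✓
C2: sp2 ✓
C3: sp3
C4: sp
C5: sp
C6: sp
C7: sp
C8: sp3
C9: sp3
C1, C2 → 2 sp2 carbons.

2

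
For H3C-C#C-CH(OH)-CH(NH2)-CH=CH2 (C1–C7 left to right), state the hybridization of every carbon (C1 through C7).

C1 (4 σ bonds) has steric number 4: sp3.
C2 (2 σ bonds, plus two π bonds) has steric number 2: sp.
C3: 2 σ bonds, plus two π bonds — 2 electron domains, sp.
C4: 4 σ bonds — 4 electron domains, sp3.
C5 (4 σ bonds) has steric number 4: sp3.
C6 carries 3 σ bonds, plus one π bond, giving a steric number of 3, so it is sp2.
C7 (3 σ bonds, plus one π bond) has steric number 3: sp2.

C1 sp3, C2 sp, C3 sp, C4 sp3, C5 sp3, C6 sp2, C7 sp2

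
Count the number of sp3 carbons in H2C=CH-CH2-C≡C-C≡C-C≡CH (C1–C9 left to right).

1

C1: sp2
C2: sp2
C3: sp3 ✓
C4: sp
C5: sp
C6: sp
C7: sp
C8: sp
C9: sp
C3 → 1 sp3 carbon.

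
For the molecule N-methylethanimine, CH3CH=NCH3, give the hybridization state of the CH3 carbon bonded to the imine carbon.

sp^3

The CH3 carbon bonded to the imine carbon carries 4 σ bonds, giving a steric number of 4, so it is sp3.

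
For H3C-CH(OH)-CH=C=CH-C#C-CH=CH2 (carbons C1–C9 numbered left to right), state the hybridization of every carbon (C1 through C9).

C1 — 4 σ bonds. Steric number 4, so sp3.
C2: 4 σ bonds; 4 regions of electron density → sp3.
C3 is sp2: 3 σ bonds, plus one π bond, 3 electron-density regions.
C4 (2 σ bonds, plus two π bonds) has steric number 2: sp.
C5 has 3 σ bonds, plus one π bond: steric number 3 → sp2.
C6: 2 σ bonds, plus two π bonds — 2 electron domains, sp.
C7 — 2 σ bonds, plus two π bonds. Steric number 2, so sp.
C8 has 3 σ bonds, plus one π bond: steric number 3 → sp2.
C9: 3 σ bonds, plus one π bond; 3 regions of electron density → sp2.

C1 sp3, C2 sp3, C3 sp2, C4 sp, C5 sp2, C6 sp, C7 sp, C8 sp2, C9 sp2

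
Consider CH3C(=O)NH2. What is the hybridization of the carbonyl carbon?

The carbonyl carbon has 3 σ bonds, plus one π bond: steric number 3 → sp2.

sp2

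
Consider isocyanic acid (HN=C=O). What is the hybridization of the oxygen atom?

sp2

The oxygen atom has 1 σ bond and 2 lone pairs, plus one π bond: steric number 3 → sp2.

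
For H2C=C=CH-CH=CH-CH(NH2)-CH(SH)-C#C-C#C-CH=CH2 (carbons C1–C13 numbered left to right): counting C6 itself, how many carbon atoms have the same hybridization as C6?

C6 is sp3 (only σ bonds).
C1: sp2
C2: sp
C3: sp2
C4: sp2
C5: sp2
C6: sp3 ✓
C7: sp3 ✓
C8: sp
C9: sp
C10: sp
C11: sp
C12: sp2
C13: sp2
2 carbons are sp3.

2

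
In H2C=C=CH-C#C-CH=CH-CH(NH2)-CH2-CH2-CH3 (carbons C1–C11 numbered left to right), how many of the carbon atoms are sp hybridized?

C1: sp2
C2: sp ✓
C3: sp2
C4: sp ✓
C5: sp ✓
C6: sp2
C7: sp2
C8: sp3
C9: sp3
C10: sp3
C11: sp3
C2, C4, C5 → 3 sp carbons.

3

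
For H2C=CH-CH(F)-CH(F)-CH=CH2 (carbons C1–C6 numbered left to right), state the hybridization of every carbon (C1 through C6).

C1: 3 σ bonds, plus one π bond — 3 electron domains, sp2.
C2 is sp2: 3 σ bonds, plus one π bond, 3 electron-density regions.
C3: 4 σ bonds — 4 electron domains, sp3.
C4 is sp3: 4 σ bonds, 4 electron-density regions.
C5: 3 σ bonds, plus one π bond — 3 electron domains, sp2.
C6 has 3 σ bonds, plus one π bond: steric number 3 → sp2.

C1 sp2, C2 sp2, C3 sp3, C4 sp3, C5 sp2, C6 sp2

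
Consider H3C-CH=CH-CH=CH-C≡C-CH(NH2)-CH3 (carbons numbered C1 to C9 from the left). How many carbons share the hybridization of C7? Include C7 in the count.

C7 is sp (two π bonds).
C1: sp3
C2: sp2
C3: sp2
C4: sp2
C5: sp2
C6: sp ✓
C7: sp ✓
C8: sp3
C9: sp3
2 carbons are sp.

2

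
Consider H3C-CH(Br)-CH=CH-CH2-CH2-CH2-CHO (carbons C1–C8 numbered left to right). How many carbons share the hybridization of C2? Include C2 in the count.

5

C2 is sp3 (only σ bonds).
C1: sp3 ✓
C2: sp3 ✓
C3: sp2
C4: sp2
C5: sp3 ✓
C6: sp3 ✓
C7: sp3 ✓
C8: sp2
5 carbons are sp3.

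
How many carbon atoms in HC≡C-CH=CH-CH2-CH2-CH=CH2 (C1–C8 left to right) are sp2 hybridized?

4

C1: sp
C2: sp
C3: sp2 ✓
C4: sp2 ✓
C5: sp3
C6: sp3
C7: sp2 ✓
C8: sp2 ✓
C3, C4, C7, C8 → 4 sp2 carbons.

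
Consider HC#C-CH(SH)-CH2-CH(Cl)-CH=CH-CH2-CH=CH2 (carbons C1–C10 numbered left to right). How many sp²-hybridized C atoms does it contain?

C1: sp
C2: sp
C3: sp3
C4: sp3
C5: sp3
C6: sp2 ✓
C7: sp2 ✓
C8: sp3
C9: sp2 ✓
C10: sp2 ✓
C6, C7, C9, C10 → 4 sp2 carbons.

4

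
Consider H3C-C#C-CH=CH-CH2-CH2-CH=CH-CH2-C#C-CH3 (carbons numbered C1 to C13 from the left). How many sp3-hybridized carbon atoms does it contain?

5

C1: sp3 ✓
C2: sp
C3: sp
C4: sp2
C5: sp2
C6: sp3 ✓
C7: sp3 ✓
C8: sp2
C9: sp2
C10: sp3 ✓
C11: sp
C12: sp
C13: sp3 ✓
C1, C6, C7, C10, C13 → 5 sp3 carbons.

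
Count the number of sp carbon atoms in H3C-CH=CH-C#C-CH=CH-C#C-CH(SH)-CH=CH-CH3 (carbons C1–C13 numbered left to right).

4

C1: sp3
C2: sp2
C3: sp2
C4: sp ✓
C5: sp ✓
C6: sp2
C7: sp2
C8: sp ✓
C9: sp ✓
C10: sp3
C11: sp2
C12: sp2
C13: sp3
C4, C5, C8, C9 → 4 sp carbons.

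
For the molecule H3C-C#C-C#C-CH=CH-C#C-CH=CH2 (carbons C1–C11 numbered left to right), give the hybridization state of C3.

C3 — 2 σ bonds, plus two π bonds. Steric number 2, so sp.

sp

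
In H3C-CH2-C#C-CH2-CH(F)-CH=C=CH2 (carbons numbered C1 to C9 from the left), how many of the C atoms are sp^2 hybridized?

2

C1: sp3
C2: sp3
C3: sp
C4: sp
C5: sp3
C6: sp3
C7: sp2 ✓
C8: sp
C9: sp2 ✓
C7, C9 → 2 sp2 carbons.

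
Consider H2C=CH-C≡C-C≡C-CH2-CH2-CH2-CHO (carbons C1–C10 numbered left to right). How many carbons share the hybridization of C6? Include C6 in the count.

C6 is sp (two π bonds).
C1: sp2
C2: sp2
C3: sp ✓
C4: sp ✓
C5: sp ✓
C6: sp ✓
C7: sp3
C8: sp3
C9: sp3
C10: sp2
4 carbons are sp.

4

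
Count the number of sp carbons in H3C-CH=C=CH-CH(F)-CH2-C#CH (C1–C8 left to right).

3

C1: sp3
C2: sp2
C3: sp ✓
C4: sp2
C5: sp3
C6: sp3
C7: sp ✓
C8: sp ✓
C3, C7, C8 → 3 sp carbons.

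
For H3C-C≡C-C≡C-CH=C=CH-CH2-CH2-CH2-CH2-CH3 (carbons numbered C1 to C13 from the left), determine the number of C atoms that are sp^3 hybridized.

C1: sp3 ✓
C2: sp
C3: sp
C4: sp
C5: sp
C6: sp2
C7: sp
C8: sp2
C9: sp3 ✓
C10: sp3 ✓
C11: sp3 ✓
C12: sp3 ✓
C13: sp3 ✓
C1, C9, C10, C11, C12, C13 → 6 sp3 carbons.

6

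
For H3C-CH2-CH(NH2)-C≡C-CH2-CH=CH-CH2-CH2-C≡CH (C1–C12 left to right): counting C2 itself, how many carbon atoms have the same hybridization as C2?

C2 is sp3 (only σ bonds).
C1: sp3 ✓
C2: sp3 ✓
C3: sp3 ✓
C4: sp
C5: sp
C6: sp3 ✓
C7: sp2
C8: sp2
C9: sp3 ✓
C10: sp3 ✓
C11: sp
C12: sp
6 carbons are sp3.

6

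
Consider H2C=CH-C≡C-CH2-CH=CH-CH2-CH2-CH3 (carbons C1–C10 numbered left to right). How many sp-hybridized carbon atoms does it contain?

C1: sp2
C2: sp2
C3: sp ✓
C4: sp ✓
C5: sp3
C6: sp2
C7: sp2
C8: sp3
C9: sp3
C10: sp3
C3, C4 → 2 sp carbons.

2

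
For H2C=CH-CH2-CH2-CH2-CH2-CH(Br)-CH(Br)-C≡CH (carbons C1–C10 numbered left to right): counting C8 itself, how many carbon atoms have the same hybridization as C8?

C8 is sp3 (only σ bonds).
C1: sp2
C2: sp2
C3: sp3 ✓
C4: sp3 ✓
C5: sp3 ✓
C6: sp3 ✓
C7: sp3 ✓
C8: sp3 ✓
C9: sp
C10: sp
6 carbons are sp3.

6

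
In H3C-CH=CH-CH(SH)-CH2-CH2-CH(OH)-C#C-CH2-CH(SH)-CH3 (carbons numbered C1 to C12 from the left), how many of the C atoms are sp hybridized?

C1: sp3
C2: sp2
C3: sp2
C4: sp3
C5: sp3
C6: sp3
C7: sp3
C8: sp ✓
C9: sp ✓
C10: sp3
C11: sp3
C12: sp3
C8, C9 → 2 sp carbons.

2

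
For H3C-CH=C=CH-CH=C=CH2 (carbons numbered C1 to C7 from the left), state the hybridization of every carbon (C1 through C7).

C1 sp3, C2 sp2, C3 sp, C4 sp2, C5 sp2, C6 sp, C7 sp2

C1 carries 4 σ bonds, giving a steric number of 4, so it is sp3.
C2 — 3 σ bonds, plus one π bond. Steric number 3, so sp2.
C3: 2 σ bonds, plus two π bonds; 2 regions of electron density → sp.
C4: 3 σ bonds, plus one π bond; 3 regions of electron density → sp2.
C5 has 3 σ bonds, plus one π bond: steric number 3 → sp2.
C6: 2 σ bonds, plus two π bonds; 2 regions of electron density → sp.
C7 — 3 σ bonds, plus one π bond. Steric number 3, so sp2.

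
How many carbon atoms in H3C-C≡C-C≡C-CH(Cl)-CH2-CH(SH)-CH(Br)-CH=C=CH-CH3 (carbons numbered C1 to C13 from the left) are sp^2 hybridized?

2

C1: sp3
C2: sp
C3: sp
C4: sp
C5: sp
C6: sp3
C7: sp3
C8: sp3
C9: sp3
C10: sp2 ✓
C11: sp
C12: sp2 ✓
C13: sp3
C10, C12 → 2 sp2 carbons.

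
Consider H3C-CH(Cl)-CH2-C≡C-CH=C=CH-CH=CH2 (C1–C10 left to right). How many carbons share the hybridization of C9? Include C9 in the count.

4

C9 is sp2 (one π bond).
C1: sp3
C2: sp3
C3: sp3
C4: sp
C5: sp
C6: sp2 ✓
C7: sp
C8: sp2 ✓
C9: sp2 ✓
C10: sp2 ✓
4 carbons are sp2.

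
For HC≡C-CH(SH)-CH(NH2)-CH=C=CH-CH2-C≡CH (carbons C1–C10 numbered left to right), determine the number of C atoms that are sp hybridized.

C1: sp ✓
C2: sp ✓
C3: sp3
C4: sp3
C5: sp2
C6: sp ✓
C7: sp2
C8: sp3
C9: sp ✓
C10: sp ✓
C1, C2, C6, C9, C10 → 5 sp carbons.

5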